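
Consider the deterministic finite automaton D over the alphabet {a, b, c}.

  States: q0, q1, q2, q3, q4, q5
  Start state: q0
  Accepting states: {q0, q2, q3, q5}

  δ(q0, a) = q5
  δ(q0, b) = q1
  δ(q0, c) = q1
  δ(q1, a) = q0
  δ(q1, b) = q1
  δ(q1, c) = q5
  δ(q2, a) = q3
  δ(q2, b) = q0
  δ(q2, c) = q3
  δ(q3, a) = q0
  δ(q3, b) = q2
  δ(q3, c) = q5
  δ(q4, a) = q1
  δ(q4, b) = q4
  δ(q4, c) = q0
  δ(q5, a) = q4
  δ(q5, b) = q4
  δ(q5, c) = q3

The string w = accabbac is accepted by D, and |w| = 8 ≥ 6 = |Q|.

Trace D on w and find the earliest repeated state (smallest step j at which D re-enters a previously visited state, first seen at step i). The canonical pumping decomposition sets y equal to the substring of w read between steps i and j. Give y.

cc

Run of D on w = a c c a b b a c:
  step 0: q0  (start)
  step 1: q5  (read a: q0→q5)
  step 2: q3  (read c: q5→q3)
  step 3: q5  (read c: q3→q5)   ← first repeat (q5 seen earlier)
  step 4: q4  (read a: q5→q4)
  step 5: q4  (read b: q4→q4)
  step 6: q4  (read b: q4→q4)
  step 7: q1  (read a: q4→q1)
  step 8: q5  (read c: q1→q5)

So i = 1, j = 3, giving x = w[0:1] = a, y = w[1:3] = cc, z = w[3:8] = abbac.
Check: |xy| = 3 ≤ 6 and |y| = 2 ≥ 1. Reading y takes D from q5 back to q5, so every xyⁱz is accepted.
With |Q| = 6, pigeonhole forces a state repeat no later than step 6; the substring read between the first and second visits to that state can be pumped.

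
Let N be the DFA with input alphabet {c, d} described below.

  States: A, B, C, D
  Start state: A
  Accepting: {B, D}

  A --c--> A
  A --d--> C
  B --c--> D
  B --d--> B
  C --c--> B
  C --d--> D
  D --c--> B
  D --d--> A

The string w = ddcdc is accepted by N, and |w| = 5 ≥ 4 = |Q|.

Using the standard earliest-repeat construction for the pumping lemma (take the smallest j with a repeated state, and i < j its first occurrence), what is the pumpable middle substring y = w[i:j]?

Run of N on w = d d c d c:
  step 0: A  (start)
  step 1: C  (read d: A→C)
  step 2: D  (read d: C→D)
  step 3: B  (read c: D→B)
  step 4: B  (read d: B→B)   ← first repeat (B seen earlier)
  step 5: D  (read c: B→D)

So i = 3, j = 4, giving x = w[0:3] = ddc, y = w[3:4] = d, z = w[4:5] = c.
Check: |xy| = 4 ≤ 4 and |y| = 1 ≥ 1. Reading y takes N from B back to B, so every xyⁱz is accepted.

d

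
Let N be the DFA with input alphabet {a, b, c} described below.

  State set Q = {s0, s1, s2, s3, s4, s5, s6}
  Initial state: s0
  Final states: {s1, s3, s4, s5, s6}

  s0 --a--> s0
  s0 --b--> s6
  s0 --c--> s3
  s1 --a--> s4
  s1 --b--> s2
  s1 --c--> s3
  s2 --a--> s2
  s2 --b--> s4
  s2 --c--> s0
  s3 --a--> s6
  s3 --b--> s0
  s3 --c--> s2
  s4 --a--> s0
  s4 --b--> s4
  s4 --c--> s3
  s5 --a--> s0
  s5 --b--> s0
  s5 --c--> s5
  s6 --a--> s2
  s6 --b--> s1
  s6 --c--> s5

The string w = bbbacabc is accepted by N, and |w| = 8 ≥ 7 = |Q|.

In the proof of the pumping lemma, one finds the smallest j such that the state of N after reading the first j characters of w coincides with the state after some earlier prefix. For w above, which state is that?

s2

State sequence: s0 -b-> s6 -b-> s1 -b-> s2 -a-> s2 -c-> s0 -a-> s0 -b-> s6 -c-> s5
First repeat at step 4: s2 was already visited.

The earliest repeat is at step j = 4: N is in s2, which it already visited at step i = 3.
Since N has 7 states, any run of length ≥ 7 visits 7+1 states, so by pigeonhole some state repeats within the first 7 steps — that repeat gives the pumpable loop.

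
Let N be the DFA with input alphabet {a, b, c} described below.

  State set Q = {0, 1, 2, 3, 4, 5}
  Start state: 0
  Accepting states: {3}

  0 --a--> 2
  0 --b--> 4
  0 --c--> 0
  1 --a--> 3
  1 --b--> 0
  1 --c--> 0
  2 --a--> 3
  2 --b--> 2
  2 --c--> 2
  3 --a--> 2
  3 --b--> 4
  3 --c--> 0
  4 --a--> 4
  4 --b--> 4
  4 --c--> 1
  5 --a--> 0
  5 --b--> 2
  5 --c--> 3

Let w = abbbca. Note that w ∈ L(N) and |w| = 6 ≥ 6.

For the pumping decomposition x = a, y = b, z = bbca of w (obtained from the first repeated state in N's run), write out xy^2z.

abbbbca

xy^2z = a·b·b·bbca = abbbbca.
Reading y = b takes N from 2 back to 2, so after x·y·y the machine is still in 2, and z then leads to the accepting state 3. Hence abbbbca ∈ L(N).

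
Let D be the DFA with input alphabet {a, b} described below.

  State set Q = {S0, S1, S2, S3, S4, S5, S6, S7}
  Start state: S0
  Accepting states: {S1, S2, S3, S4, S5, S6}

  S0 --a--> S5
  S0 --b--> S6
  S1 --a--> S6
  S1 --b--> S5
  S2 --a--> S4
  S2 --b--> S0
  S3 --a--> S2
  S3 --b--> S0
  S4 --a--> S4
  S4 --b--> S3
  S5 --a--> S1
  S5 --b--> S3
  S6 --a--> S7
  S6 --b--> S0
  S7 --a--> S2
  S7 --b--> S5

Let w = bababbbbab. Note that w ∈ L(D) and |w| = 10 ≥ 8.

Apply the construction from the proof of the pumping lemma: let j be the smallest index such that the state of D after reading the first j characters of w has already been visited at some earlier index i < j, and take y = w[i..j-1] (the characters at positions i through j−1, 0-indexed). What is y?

ab

Run of D on w = b a b a b b b b a b:
  step 0: S0  (start)
  step 1: S6  (read b: S0→S6)
  step 2: S7  (read a: S6→S7)
  step 3: S5  (read b: S7→S5)
  step 4: S1  (read a: S5→S1)
  step 5: S5  (read b: S1→S5)   ← first repeat (S5 seen earlier)
  step 6: S3  (read b: S5→S3)
  step 7: S0  (read b: S3→S0)
  step 8: S6  (read b: S0→S6)
  step 9: S7  (read a: S6→S7)
  step 10: S5  (read b: S7→S5)

So i = 3, j = 5, giving x = w[0:3] = bab, y = w[3:5] = ab, z = w[5:10] = bbbab.
Check: |xy| = 5 ≤ 8 and |y| = 2 ≥ 1. Reading y takes D from S5 back to S5, so every xyⁱz is accepted.
Since D has 8 states, any run of length ≥ 8 visits 8+1 states, so by pigeonhole some state repeats within the first 8 steps — that repeat gives the pumpable loop.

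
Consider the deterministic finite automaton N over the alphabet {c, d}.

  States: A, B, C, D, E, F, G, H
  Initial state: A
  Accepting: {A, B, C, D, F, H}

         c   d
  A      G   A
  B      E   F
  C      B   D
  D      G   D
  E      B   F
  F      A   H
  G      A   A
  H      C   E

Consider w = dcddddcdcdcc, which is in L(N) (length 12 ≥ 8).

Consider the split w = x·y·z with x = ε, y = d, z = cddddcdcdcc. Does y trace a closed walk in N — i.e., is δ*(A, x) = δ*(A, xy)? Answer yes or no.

State sequence: A -d-> A

After x (step 0): A. After xy (step 1): A.
They match, so y = d drives N around a cycle from A back to itself; pumping y any number of times keeps N in A before reading z, and xyⁱz ∈ L(N) for every i ≥ 0.

yes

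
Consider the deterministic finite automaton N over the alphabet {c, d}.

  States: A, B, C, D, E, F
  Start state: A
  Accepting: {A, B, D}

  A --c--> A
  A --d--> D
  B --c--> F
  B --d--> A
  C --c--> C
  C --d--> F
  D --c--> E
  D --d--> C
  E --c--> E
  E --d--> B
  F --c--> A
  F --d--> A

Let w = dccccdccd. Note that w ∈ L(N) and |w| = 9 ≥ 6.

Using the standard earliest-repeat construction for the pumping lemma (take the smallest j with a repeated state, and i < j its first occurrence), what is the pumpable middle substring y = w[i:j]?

State sequence: A -d-> D -c-> E -c-> E -c-> E -c-> E -d-> B -c-> F -c-> A -d-> D
First repeat at step 3: E was already visited.

So i = 2, j = 3, giving x = w[0:2] = dc, y = w[2:3] = c, z = w[3:9] = ccdccd.
Check: |xy| = 3 ≤ 6 and |y| = 1 ≥ 1. Reading y takes N from E back to E, so every xyⁱz is accepted.

c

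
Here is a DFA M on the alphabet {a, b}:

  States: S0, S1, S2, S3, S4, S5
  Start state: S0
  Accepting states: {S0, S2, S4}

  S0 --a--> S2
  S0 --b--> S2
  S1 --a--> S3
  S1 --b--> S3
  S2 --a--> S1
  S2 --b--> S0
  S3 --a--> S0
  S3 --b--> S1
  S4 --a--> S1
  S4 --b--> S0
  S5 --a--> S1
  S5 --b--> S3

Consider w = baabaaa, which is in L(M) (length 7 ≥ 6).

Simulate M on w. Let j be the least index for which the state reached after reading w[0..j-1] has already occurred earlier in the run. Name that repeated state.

S1

State sequence: S0 -b-> S2 -a-> S1 -a-> S3 -b-> S1 -a-> S3 -a-> S0 -a-> S2
First repeat at step 4: S1 was already visited.

The earliest repeat is at step j = 4: M is in S1, which it already visited at step i = 2.
With |Q| = 6, pigeonhole forces a state repeat no later than step 6; the substring read between the first and second visits to that state can be pumped.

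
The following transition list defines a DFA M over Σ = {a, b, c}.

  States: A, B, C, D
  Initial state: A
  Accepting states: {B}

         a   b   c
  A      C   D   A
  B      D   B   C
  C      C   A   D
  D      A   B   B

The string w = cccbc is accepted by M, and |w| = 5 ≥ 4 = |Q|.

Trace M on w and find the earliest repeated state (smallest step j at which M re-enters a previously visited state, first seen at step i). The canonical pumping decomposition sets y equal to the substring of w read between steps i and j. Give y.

c

Run of M on w = c c c b c:
  step 0: A  (start)
  step 1: A  (read c: A→A)   ← first repeat (A seen earlier)
  step 2: A  (read c: A→A)
  step 3: A  (read c: A→A)
  step 4: D  (read b: A→D)
  step 5: B  (read c: D→B)

So i = 0, j = 1, giving x = w[0:0] = ε, y = w[0:1] = c, z = w[1:5] = ccbc.
Check: |xy| = 1 ≤ 4 and |y| = 1 ≥ 1. Reading y takes M from A back to A, so every xyⁱz is accepted.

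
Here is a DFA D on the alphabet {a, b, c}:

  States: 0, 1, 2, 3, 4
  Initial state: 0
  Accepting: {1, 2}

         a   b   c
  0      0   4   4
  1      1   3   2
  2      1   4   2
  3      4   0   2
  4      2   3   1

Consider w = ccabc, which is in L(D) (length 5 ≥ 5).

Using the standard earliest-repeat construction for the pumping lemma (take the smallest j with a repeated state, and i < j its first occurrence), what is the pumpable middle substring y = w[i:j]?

a

Run of D on w = c c a b c:
  step 0: 0  (start)
  step 1: 4  (read c: 0→4)
  step 2: 1  (read c: 4→1)
  step 3: 1  (read a: 1→1)   ← first repeat (1 seen earlier)
  step 4: 3  (read b: 1→3)
  step 5: 2  (read c: 3→2)

So i = 2, j = 3, giving x = w[0:2] = cc, y = w[2:3] = a, z = w[3:5] = bc.
Check: |xy| = 3 ≤ 5 and |y| = 1 ≥ 1. Reading y takes D from 1 back to 1, so every xyⁱz is accepted.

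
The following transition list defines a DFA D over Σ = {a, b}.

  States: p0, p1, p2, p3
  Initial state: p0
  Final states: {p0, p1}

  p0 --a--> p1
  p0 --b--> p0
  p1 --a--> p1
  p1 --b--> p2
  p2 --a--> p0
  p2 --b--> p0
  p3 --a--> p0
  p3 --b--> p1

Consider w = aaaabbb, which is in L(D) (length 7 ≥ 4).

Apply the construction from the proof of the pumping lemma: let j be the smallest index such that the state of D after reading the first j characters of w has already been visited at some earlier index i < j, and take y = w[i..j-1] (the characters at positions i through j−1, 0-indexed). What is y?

Run of D on w = a a a a b b b:
  step 0: p0  (start)
  step 1: p1  (read a: p0→p1)
  step 2: p1  (read a: p1→p1)   ← first repeat (p1 seen earlier)
  step 3: p1  (read a: p1→p1)
  step 4: p1  (read a: p1→p1)
  step 5: p2  (read b: p1→p2)
  step 6: p0  (read b: p2→p0)
  step 7: p0  (read b: p0→p0)

So i = 1, j = 2, giving x = w[0:1] = a, y = w[1:2] = a, z = w[2:7] = aabbb.
Check: |xy| = 2 ≤ 4 and |y| = 1 ≥ 1. Reading y takes D from p1 back to p1, so every xyⁱz is accepted.
With |Q| = 4, pigeonhole forces a state repeat no later than step 4; the substring read between the first and second visits to that state can be pumped.

a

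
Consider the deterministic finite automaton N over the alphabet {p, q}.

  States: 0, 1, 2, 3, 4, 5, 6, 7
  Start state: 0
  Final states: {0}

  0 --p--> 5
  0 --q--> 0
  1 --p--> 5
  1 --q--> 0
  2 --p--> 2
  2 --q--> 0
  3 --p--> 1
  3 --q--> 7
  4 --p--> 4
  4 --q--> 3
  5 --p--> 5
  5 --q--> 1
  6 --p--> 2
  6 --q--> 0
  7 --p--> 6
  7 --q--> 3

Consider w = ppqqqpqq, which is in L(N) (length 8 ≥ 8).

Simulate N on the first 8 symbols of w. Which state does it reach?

0

Run of N on the first 8 characters of w = p p q q q p q q:
  step 0: 0  (start)
  step 1: 5  (read p: 0→5)
  step 2: 5  (read p: 5→5)
  step 3: 1  (read q: 5→1)
  step 4: 0  (read q: 1→0)
  step 5: 0  (read q: 0→0)
  step 6: 5  (read p: 0→5)
  step 7: 1  (read q: 5→1)
  step 8: 0  (read q: 1→0)

After reading 8 characters, N is in state 0.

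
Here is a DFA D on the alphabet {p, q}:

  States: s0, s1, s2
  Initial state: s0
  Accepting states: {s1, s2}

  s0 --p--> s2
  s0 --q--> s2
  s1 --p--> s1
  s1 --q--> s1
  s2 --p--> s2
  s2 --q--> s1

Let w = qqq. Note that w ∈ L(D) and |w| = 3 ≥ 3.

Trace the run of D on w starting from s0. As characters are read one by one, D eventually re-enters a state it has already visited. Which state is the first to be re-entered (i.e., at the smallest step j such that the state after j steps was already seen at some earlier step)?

s1

Run of D on w = q q q:
  step 0: s0  (start)
  step 1: s2  (read q: s0→s2)
  step 2: s1  (read q: s2→s1)
  step 3: s1  (read q: s1→s1)   ← first repeat (s1 seen earlier)

The earliest repeat is at step j = 3: D is in s1, which it already visited at step i = 2.
The DFA has 3 states, so the proof of the pumping lemma guarantees a repeated state among the first 3+1 visited; the segment between the two visits is the pumpable y.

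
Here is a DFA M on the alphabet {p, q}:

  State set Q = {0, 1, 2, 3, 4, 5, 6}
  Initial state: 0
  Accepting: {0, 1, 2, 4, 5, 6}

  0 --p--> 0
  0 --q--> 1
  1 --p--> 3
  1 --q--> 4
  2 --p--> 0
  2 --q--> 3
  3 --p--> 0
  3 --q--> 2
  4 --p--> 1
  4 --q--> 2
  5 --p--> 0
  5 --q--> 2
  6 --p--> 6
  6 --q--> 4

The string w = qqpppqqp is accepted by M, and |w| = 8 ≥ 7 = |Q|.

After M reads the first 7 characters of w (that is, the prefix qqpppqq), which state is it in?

State sequence: 0 -q-> 1 -q-> 4 -p-> 1 -p-> 3 -p-> 0 -q-> 1 -q-> 4

After reading 7 characters, M is in state 4.

4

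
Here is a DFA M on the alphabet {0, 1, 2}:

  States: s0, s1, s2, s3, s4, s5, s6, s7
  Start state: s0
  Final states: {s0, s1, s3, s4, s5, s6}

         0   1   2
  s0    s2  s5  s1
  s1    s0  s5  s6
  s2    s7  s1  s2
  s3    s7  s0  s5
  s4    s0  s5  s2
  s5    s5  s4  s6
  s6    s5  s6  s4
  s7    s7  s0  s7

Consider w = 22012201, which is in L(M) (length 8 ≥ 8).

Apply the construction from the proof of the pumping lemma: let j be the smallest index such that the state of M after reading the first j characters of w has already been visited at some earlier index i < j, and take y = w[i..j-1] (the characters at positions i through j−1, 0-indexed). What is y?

State sequence: s0 -2-> s1 -2-> s6 -0-> s5 -1-> s4 -2-> s2 -2-> s2 -0-> s7 -1-> s0
First repeat at step 6: s2 was already visited.

So i = 5, j = 6, giving x = w[0:5] = 22012, y = w[5:6] = 2, z = w[6:8] = 01.
Check: |xy| = 6 ≤ 8 and |y| = 1 ≥ 1. Reading y takes M from s2 back to s2, so every xyⁱz is accepted.

2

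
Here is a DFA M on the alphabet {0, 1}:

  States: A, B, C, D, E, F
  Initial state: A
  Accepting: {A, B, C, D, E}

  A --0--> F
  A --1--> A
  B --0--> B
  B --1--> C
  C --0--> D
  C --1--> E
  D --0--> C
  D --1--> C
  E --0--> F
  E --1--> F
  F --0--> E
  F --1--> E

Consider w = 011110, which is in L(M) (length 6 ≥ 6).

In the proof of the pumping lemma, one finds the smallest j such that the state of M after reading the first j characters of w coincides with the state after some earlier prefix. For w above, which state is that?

F

State sequence: A -0-> F -1-> E -1-> F -1-> E -1-> F -0-> E
First repeat at step 3: F was already visited.

The earliest repeat is at step j = 3: M is in F, which it already visited at step i = 1.
Since M has 6 states, any run of length ≥ 6 visits 6+1 states, so by pigeonhole some state repeats within the first 6 steps — that repeat gives the pumpable loop.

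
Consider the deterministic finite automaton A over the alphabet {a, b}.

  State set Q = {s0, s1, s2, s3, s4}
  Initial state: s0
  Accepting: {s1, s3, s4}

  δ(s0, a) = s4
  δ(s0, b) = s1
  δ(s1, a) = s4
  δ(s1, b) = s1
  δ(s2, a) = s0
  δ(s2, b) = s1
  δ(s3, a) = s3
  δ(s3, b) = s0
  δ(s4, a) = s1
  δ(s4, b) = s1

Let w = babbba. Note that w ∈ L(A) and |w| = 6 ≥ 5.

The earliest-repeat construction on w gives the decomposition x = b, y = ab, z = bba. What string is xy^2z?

xy^2z = b·ab·ab·bba = bababbba.
Reading y = ab takes A from s1 back to s1, so after x·y·y the machine is still in s1, and z then leads to the accepting state s4. Hence bababbba ∈ L(A).

bababbba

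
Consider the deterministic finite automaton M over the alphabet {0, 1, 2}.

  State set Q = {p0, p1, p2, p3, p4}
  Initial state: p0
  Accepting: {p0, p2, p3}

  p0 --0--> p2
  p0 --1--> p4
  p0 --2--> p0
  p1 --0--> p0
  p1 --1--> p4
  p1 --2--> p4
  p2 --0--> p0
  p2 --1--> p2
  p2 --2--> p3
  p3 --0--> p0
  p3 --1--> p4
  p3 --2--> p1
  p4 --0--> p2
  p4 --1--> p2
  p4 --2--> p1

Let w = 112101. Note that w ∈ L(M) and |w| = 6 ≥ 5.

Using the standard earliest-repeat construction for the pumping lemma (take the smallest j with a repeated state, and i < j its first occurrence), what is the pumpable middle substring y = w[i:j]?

State sequence: p0 -1-> p4 -1-> p2 -2-> p3 -1-> p4 -0-> p2 -1-> p2
First repeat at step 4: p4 was already visited.

So i = 1, j = 4, giving x = w[0:1] = 1, y = w[1:4] = 121, z = w[4:6] = 01.
Check: |xy| = 4 ≤ 5 and |y| = 3 ≥ 1. Reading y takes M from p4 back to p4, so every xyⁱz is accepted.

121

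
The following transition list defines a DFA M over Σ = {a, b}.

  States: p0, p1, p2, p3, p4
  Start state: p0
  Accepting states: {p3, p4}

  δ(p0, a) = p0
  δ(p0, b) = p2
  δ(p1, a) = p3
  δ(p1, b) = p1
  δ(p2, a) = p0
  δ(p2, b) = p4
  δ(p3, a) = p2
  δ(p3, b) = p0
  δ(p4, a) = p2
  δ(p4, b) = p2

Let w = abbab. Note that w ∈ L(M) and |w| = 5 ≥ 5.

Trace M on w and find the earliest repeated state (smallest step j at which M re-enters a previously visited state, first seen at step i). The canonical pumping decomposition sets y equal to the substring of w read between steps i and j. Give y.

a

State sequence: p0 -a-> p0 -b-> p2 -b-> p4 -a-> p2 -b-> p4
First repeat at step 1: p0 was already visited.

So i = 0, j = 1, giving x = w[0:0] = ε, y = w[0:1] = a, z = w[1:5] = bbab.
Check: |xy| = 1 ≤ 5 and |y| = 1 ≥ 1. Reading y takes M from p0 back to p0, so every xyⁱz is accepted.
With |Q| = 5, pigeonhole forces a state repeat no later than step 5; the substring read between the first and second visits to that state can be pumped.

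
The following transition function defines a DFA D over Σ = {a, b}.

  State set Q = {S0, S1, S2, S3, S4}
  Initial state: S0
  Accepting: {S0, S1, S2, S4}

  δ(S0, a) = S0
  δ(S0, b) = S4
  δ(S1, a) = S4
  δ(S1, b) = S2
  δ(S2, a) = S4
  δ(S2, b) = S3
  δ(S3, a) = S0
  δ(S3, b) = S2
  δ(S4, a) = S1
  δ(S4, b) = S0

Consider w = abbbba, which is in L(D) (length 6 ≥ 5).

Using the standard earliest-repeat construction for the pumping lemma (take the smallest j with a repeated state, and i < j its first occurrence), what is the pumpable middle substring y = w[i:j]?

State sequence: S0 -a-> S0 -b-> S4 -b-> S0 -b-> S4 -b-> S0 -a-> S0
First repeat at step 1: S0 was already visited.

So i = 0, j = 1, giving x = w[0:0] = ε, y = w[0:1] = a, z = w[1:6] = bbbba.
Check: |xy| = 1 ≤ 5 and |y| = 1 ≥ 1. Reading y takes D from S0 back to S0, so every xyⁱz is accepted.
Pumping length from the standard proof: p = 5 (the number of states). The repeated state found above gives |xy| = j ≤ 5 and |y| = j − i ≥ 1.

a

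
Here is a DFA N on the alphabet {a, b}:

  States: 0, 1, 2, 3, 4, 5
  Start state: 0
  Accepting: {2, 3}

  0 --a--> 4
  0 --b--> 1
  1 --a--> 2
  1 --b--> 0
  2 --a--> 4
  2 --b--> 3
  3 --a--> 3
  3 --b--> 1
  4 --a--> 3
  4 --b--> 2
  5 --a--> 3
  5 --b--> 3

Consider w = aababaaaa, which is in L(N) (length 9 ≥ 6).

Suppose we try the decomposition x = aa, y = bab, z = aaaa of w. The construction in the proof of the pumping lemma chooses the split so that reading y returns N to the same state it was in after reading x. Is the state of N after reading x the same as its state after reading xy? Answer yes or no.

Run of N on the first 5 characters of w = a a b a b:
  step 0: 0  (start)
  step 1: 4  (read a: 0→4)
  step 2: 3  (read a: 4→3)
  step 3: 1  (read b: 3→1)
  step 4: 2  (read a: 1→2)
  step 5: 3  (read b: 2→3)

After x (step 2): 3. After xy (step 5): 3.
They match, so y = bab drives N around a cycle from 3 back to itself; pumping y any number of times keeps N in 3 before reading z, and xyⁱz ∈ L(N) for every i ≥ 0.

yes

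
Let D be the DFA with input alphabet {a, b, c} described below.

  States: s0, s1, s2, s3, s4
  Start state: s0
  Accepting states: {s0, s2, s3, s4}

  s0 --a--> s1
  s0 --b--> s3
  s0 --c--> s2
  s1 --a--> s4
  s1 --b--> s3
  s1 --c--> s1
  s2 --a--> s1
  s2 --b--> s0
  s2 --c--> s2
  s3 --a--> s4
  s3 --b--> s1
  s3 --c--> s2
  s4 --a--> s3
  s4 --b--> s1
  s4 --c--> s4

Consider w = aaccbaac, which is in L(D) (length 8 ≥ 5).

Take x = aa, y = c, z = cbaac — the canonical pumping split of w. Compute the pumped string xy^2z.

xy^2z = aa·c·c·cbaac = aacccbaac.
Reading y = c takes D from s4 back to s4, so after x·y·y the machine is still in s4, and z then leads to the accepting state s2. Hence aacccbaac ∈ L(D).

aacccbaac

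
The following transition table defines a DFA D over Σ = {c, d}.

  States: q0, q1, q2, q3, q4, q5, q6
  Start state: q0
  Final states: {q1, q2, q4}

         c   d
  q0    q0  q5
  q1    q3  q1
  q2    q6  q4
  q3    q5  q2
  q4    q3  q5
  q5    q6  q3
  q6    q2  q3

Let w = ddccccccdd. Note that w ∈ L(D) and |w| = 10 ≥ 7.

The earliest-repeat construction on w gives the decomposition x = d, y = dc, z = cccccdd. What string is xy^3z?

ddcdcdccccccdd

xy^3z = d·dc·dc·dc·cccccdd = ddcdcdccccccdd.
Reading y = dc takes D from q5 back to q5, so after x·y·y·y the machine is still in q5, and z then leads to the accepting state q2. Hence ddcdcdccccccdd ∈ L(D).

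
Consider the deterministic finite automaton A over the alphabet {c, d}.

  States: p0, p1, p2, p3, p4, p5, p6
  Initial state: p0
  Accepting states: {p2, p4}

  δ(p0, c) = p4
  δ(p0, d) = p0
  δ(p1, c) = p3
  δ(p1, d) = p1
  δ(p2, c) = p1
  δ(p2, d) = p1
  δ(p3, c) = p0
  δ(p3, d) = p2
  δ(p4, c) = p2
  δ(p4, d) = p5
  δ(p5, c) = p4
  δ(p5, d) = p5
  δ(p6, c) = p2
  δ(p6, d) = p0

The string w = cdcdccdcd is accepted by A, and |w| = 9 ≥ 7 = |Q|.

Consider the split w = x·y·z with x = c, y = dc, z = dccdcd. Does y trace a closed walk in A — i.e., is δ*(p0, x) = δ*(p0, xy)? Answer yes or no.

yes

Run of A on the first 3 characters of w = c d c:
  step 0: p0  (start)
  step 1: p4  (read c: p0→p4)
  step 2: p5  (read d: p4→p5)
  step 3: p4  (read c: p5→p4)

After x (step 1): p4. After xy (step 3): p4.
They match, so y = dc drives A around a cycle from p4 back to itself; pumping y any number of times keeps A in p4 before reading z, and xyⁱz ∈ L(A) for every i ≥ 0.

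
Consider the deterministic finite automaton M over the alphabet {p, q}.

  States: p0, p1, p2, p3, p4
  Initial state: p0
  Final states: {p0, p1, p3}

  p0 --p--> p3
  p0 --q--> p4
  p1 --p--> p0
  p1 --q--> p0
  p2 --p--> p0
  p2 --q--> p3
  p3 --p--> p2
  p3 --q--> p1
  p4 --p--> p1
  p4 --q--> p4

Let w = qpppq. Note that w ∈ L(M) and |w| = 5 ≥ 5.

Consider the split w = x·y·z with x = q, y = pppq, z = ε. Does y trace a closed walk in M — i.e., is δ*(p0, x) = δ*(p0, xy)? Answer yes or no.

no

Run of M on the first 5 characters of w = q p p p q:
  step 0: p0  (start)
  step 1: p4  (read q: p0→p4)
  step 2: p1  (read p: p4→p1)
  step 3: p0  (read p: p1→p0)
  step 4: p3  (read p: p0→p3)
  step 5: p1  (read q: p3→p1)

After x (step 1): p4. After xy (step 5): p1.
They differ (p4 ≠ p1), so y is not a cycle from the state after x; this split is not the one the pumping-lemma construction produces, and pumping y need not keep the string in L(M).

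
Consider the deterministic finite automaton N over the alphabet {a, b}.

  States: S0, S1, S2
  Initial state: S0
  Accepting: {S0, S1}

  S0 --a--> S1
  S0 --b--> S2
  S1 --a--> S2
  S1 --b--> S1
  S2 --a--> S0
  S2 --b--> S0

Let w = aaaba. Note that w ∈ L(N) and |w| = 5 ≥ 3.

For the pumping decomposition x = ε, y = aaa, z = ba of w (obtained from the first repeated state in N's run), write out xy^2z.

xy^2z = ε·aaa·aaa·ba = aaaaaaba.
Reading y = aaa takes N from S0 back to S0, so after x·y·y the machine is still in S0, and z then leads to the accepting state S0. Hence aaaaaaba ∈ L(N).

aaaaaaba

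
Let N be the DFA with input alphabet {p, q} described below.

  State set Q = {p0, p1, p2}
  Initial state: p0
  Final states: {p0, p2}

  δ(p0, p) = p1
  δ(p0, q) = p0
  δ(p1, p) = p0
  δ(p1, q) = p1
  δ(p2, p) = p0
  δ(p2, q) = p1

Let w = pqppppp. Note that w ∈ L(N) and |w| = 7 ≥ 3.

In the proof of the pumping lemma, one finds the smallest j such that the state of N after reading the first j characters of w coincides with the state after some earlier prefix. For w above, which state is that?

Run of N on w = p q p p p p p:
  step 0: p0  (start)
  step 1: p1  (read p: p0→p1)
  step 2: p1  (read q: p1→p1)   ← first repeat (p1 seen earlier)
  step 3: p0  (read p: p1→p0)
  step 4: p1  (read p: p0→p1)
  step 5: p0  (read p: p1→p0)
  step 6: p1  (read p: p0→p1)
  step 7: p0  (read p: p1→p0)

The earliest repeat is at step j = 2: N is in p1, which it already visited at step i = 1.

p1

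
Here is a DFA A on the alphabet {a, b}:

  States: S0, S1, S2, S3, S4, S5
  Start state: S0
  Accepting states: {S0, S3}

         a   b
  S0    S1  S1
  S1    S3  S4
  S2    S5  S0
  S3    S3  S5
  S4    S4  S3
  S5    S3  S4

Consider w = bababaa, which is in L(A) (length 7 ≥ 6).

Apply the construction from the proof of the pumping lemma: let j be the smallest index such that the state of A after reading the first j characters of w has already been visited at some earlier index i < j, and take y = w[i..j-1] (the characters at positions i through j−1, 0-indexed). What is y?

Run of A on w = b a b a b a a:
  step 0: S0  (start)
  step 1: S1  (read b: S0→S1)
  step 2: S3  (read a: S1→S3)
  step 3: S5  (read b: S3→S5)
  step 4: S3  (read a: S5→S3)   ← first repeat (S3 seen earlier)
  step 5: S5  (read b: S3→S5)
  step 6: S3  (read a: S5→S3)
  step 7: S3  (read a: S3→S3)

So i = 2, j = 4, giving x = w[0:2] = ba, y = w[2:4] = ba, z = w[4:7] = baa.
Check: |xy| = 4 ≤ 6 and |y| = 2 ≥ 1. Reading y takes A from S3 back to S3, so every xyⁱz is accepted.

ba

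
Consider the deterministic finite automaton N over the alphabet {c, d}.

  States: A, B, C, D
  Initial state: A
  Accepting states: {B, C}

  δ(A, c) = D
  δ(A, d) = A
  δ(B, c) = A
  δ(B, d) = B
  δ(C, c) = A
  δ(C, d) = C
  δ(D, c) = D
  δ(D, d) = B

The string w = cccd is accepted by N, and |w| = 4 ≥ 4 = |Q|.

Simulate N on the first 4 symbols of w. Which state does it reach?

B

Run of N on the first 4 characters of w = c c c d:
  step 0: A  (start)
  step 1: D  (read c: A→D)
  step 2: D  (read c: D→D)
  step 3: D  (read c: D→D)
  step 4: B  (read d: D→B)

After reading 4 characters, N is in state B.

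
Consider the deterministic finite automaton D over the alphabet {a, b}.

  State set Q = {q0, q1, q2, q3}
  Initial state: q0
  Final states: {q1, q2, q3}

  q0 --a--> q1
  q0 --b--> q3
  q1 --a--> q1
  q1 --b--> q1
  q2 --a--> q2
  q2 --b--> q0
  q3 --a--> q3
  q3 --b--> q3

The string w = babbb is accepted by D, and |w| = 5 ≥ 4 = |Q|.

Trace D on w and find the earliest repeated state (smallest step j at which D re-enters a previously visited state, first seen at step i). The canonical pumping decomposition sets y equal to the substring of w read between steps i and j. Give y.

State sequence: q0 -b-> q3 -a-> q3 -b-> q3 -b-> q3 -b-> q3
First repeat at step 2: q3 was already visited.

So i = 1, j = 2, giving x = w[0:1] = b, y = w[1:2] = a, z = w[2:5] = bbb.
Check: |xy| = 2 ≤ 4 and |y| = 1 ≥ 1. Reading y takes D from q3 back to q3, so every xyⁱz is accepted.

a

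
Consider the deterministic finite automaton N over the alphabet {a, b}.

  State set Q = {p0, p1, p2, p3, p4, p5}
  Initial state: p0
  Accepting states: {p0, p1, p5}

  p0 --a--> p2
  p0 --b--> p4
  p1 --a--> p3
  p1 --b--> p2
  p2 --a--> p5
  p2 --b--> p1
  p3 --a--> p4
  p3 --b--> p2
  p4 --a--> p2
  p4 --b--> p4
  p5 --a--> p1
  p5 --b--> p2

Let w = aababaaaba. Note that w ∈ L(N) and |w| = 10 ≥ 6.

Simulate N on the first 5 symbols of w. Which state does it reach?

State sequence: p0 -a-> p2 -a-> p5 -b-> p2 -a-> p5 -b-> p2

After reading 5 characters, N is in state p2.
(This kind of state-tracing is the core of the pumping-lemma construction: with 6 states, pigeonhole forces a repeat within the first 6 steps.)

p2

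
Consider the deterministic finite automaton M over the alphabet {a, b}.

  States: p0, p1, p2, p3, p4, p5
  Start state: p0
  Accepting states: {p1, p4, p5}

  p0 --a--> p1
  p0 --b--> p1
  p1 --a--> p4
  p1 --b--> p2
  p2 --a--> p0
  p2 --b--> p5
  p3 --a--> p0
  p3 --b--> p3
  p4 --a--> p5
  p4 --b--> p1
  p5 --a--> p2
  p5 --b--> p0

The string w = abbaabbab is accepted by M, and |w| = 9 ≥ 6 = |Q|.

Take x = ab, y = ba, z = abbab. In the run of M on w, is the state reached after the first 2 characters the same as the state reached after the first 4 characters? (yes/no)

yes

State sequence: p0 -a-> p1 -b-> p2 -b-> p5 -a-> p2

After x (step 2): p2. After xy (step 4): p2.
They match, so y = ba drives M around a cycle from p2 back to itself; pumping y any number of times keeps M in p2 before reading z, and xyⁱz ∈ L(M) for every i ≥ 0.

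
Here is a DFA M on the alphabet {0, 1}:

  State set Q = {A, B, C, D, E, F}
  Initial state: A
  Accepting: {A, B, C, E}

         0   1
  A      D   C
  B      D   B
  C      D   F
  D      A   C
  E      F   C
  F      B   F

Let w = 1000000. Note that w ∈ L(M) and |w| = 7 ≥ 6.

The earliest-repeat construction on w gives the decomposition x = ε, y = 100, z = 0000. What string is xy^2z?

1001000000

xy^2z = ε·100·100·0000 = 1001000000.
Reading y = 100 takes M from A back to A, so after x·y·y the machine is still in A, and z then leads to the accepting state A. Hence 1001000000 ∈ L(M).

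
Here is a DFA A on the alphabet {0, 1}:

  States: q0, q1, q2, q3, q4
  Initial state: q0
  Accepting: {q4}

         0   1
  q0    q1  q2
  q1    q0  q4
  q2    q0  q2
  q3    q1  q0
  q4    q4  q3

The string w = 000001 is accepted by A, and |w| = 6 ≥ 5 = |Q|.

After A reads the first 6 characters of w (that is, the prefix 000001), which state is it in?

q4

State sequence: q0 -0-> q1 -0-> q0 -0-> q1 -0-> q0 -0-> q1 -1-> q4

After reading 6 characters, A is in state q4.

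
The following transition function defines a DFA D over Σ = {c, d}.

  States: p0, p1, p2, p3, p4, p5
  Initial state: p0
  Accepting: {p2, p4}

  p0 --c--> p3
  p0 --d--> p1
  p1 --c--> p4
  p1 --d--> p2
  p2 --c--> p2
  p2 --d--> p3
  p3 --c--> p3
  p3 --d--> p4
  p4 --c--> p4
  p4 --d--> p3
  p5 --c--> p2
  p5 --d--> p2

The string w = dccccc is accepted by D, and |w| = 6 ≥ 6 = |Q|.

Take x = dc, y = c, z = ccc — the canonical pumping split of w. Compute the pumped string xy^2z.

xy^2z = dc·c·c·ccc = dcccccc.
Reading y = c takes D from p4 back to p4, so after x·y·y the machine is still in p4, and z then leads to the accepting state p4. Hence dcccccc ∈ L(D).

dcccccc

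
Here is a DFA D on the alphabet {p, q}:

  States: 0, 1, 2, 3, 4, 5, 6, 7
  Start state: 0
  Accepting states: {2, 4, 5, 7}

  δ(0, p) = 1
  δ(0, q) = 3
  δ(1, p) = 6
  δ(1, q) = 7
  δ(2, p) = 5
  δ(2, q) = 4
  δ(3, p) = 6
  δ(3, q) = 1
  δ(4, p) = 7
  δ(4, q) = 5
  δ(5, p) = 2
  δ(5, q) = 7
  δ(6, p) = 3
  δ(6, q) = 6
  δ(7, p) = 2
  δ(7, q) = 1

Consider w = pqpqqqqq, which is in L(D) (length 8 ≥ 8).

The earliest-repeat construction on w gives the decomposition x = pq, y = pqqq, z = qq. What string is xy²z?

xy^2z = pq·pqqq·pqqq·qq = pqpqqqpqqqqq.
Reading y = pqqq takes D from 7 back to 7, so after x·y·y the machine is still in 7, and z then leads to the accepting state 7. Hence pqpqqqpqqqqq ∈ L(D).

pqpqqqpqqqqq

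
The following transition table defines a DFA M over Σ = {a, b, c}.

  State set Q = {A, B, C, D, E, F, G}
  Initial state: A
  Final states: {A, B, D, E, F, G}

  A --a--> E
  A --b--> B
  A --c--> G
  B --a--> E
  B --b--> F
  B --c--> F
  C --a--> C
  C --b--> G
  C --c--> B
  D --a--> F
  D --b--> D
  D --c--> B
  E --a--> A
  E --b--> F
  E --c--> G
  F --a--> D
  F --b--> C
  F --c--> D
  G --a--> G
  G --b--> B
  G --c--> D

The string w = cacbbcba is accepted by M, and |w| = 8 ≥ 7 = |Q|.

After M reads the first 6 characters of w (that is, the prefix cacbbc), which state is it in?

B

Run of M on the first 6 characters of w = c a c b b c:
  step 0: A  (start)
  step 1: G  (read c: A→G)
  step 2: G  (read a: G→G)
  step 3: D  (read c: G→D)
  step 4: D  (read b: D→D)
  step 5: D  (read b: D→D)
  step 6: B  (read c: D→B)

After reading 6 characters, M is in state B.
(This kind of state-tracing is the core of the pumping-lemma construction: with 7 states, pigeonhole forces a repeat within the first 7 steps.)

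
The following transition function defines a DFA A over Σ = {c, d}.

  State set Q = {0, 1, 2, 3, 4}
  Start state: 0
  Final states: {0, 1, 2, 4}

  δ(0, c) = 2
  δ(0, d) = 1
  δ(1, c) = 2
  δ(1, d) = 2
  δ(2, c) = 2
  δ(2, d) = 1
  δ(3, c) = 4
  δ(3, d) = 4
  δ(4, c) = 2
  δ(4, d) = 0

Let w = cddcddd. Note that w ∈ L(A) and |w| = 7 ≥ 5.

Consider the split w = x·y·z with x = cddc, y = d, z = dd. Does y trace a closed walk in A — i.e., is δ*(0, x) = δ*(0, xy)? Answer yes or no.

Run of A on the first 5 characters of w = c d d c d:
  step 0: 0  (start)
  step 1: 2  (read c: 0→2)
  step 2: 1  (read d: 2→1)
  step 3: 2  (read d: 1→2)
  step 4: 2  (read c: 2→2)
  step 5: 1  (read d: 2→1)

After x (step 4): 2. After xy (step 5): 1.
They differ (2 ≠ 1), so y is not a cycle from the state after x; this split is not the one the pumping-lemma construction produces, and pumping y need not keep the string in L(A).

no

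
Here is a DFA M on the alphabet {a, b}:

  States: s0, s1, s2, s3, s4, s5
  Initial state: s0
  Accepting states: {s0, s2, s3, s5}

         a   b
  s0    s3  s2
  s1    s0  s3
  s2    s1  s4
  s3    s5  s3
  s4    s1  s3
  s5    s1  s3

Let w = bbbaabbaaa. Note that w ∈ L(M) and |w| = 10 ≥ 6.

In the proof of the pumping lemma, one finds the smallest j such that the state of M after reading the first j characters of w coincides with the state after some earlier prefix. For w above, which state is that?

s3

State sequence: s0 -b-> s2 -b-> s4 -b-> s3 -a-> s5 -a-> s1 -b-> s3 -b-> s3 -a-> s5 -a-> s1 -a-> s0
First repeat at step 6: s3 was already visited.

The earliest repeat is at step j = 6: M is in s3, which it already visited at step i = 3.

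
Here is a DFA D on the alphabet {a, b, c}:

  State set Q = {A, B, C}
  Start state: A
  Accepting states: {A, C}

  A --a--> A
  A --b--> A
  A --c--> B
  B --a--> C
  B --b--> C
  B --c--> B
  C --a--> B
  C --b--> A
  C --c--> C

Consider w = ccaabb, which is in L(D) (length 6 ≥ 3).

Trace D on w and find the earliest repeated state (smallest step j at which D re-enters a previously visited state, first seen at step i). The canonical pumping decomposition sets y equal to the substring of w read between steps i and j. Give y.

State sequence: A -c-> B -c-> B -a-> C -a-> B -b-> C -b-> A
First repeat at step 2: B was already visited.

So i = 1, j = 2, giving x = w[0:1] = c, y = w[1:2] = c, z = w[2:6] = aabb.
Check: |xy| = 2 ≤ 3 and |y| = 1 ≥ 1. Reading y takes D from B back to B, so every xyⁱz is accepted.

c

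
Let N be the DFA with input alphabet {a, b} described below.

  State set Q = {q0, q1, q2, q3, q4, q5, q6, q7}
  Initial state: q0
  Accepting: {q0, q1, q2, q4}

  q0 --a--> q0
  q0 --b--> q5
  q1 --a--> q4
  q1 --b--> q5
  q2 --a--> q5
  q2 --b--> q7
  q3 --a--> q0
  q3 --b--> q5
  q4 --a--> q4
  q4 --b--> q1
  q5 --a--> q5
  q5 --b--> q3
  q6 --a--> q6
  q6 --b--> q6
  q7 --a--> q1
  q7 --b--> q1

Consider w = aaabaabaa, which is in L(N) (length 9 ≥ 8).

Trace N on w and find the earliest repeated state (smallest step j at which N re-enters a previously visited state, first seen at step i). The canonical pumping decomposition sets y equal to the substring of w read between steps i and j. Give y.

a

State sequence: q0 -a-> q0 -a-> q0 -a-> q0 -b-> q5 -a-> q5 -a-> q5 -b-> q3 -a-> q0 -a-> q0
First repeat at step 1: q0 was already visited.

So i = 0, j = 1, giving x = w[0:0] = ε, y = w[0:1] = a, z = w[1:9] = aabaabaa.
Check: |xy| = 1 ≤ 8 and |y| = 1 ≥ 1. Reading y takes N from q0 back to q0, so every xyⁱz is accepted.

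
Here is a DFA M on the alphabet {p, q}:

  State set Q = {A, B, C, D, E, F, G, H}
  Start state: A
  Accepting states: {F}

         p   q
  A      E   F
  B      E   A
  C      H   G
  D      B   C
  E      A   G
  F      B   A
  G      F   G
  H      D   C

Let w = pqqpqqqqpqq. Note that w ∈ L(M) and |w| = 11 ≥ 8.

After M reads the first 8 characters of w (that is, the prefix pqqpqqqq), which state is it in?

F

State sequence: A -p-> E -q-> G -q-> G -p-> F -q-> A -q-> F -q-> A -q-> F

After reading 8 characters, M is in state F.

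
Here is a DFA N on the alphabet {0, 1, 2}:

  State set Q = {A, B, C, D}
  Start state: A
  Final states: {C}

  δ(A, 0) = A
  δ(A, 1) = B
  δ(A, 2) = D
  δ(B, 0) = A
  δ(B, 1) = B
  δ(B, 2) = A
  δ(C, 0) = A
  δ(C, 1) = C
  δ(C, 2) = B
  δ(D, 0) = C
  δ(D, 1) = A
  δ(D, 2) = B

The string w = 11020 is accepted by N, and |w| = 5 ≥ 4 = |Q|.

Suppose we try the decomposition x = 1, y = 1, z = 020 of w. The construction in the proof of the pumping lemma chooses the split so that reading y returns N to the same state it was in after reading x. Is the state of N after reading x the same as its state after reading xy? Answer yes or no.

Run of N on the first 2 characters of w = 1 1:
  step 0: A  (start)
  step 1: B  (read 1: A→B)
  step 2: B  (read 1: B→B)

After x (step 1): B. After xy (step 2): B.
They match, so y = 1 drives N around a cycle from B back to itself; pumping y any number of times keeps N in B before reading z, and xyⁱz ∈ L(N) for every i ≥ 0.

yes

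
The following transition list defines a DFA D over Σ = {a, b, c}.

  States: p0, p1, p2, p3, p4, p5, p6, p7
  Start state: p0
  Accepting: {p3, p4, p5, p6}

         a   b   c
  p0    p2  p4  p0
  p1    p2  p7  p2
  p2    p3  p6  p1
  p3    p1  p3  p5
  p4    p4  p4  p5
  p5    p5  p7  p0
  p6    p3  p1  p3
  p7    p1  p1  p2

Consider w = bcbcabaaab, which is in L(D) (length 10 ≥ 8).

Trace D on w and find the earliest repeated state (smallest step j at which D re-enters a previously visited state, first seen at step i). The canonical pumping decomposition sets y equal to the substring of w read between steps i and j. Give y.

Run of D on w = b c b c a b a a a b:
  step 0: p0  (start)
  step 1: p4  (read b: p0→p4)
  step 2: p5  (read c: p4→p5)
  step 3: p7  (read b: p5→p7)
  step 4: p2  (read c: p7→p2)
  step 5: p3  (read a: p2→p3)
  step 6: p3  (read b: p3→p3)   ← first repeat (p3 seen earlier)
  step 7: p1  (read a: p3→p1)
  step 8: p2  (read a: p1→p2)
  step 9: p3  (read a: p2→p3)
  step 10: p3  (read b: p3→p3)

So i = 5, j = 6, giving x = w[0:5] = bcbca, y = w[5:6] = b, z = w[6:10] = aaab.
Check: |xy| = 6 ≤ 8 and |y| = 1 ≥ 1. Reading y takes D from p3 back to p3, so every xyⁱz is accepted.
The DFA has 8 states, so the proof of the pumping lemma guarantees a repeated state among the first 8+1 visited; the segment between the two visits is the pumpable y.

b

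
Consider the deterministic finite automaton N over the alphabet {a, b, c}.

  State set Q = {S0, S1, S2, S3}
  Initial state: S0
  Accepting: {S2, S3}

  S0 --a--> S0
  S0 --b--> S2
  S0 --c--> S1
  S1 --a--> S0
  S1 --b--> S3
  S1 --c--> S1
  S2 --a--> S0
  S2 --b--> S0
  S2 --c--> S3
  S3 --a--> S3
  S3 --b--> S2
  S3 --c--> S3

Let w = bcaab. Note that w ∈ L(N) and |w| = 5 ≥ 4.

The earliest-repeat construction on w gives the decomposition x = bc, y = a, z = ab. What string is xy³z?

bcaaaab

xy^3z = bc·a·a·a·ab = bcaaaab.
Reading y = a takes N from S3 back to S3, so after x·y·y·y the machine is still in S3, and z then leads to the accepting state S2. Hence bcaaaab ∈ L(N).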